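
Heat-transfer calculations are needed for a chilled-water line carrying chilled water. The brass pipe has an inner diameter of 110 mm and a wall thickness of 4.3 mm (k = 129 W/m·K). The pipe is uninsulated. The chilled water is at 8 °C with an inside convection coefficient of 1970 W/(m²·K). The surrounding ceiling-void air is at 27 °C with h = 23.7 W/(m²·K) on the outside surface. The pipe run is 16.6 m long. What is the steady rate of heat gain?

Q ≈ 2750 W

Treating each annulus and film as a series resistance:
R_inner film = 1/(h_i·2πr₁L) = 1/(1970×2π×0.055×16.6) = 8.849×10^-5 K/W
R_brass pipe wall = ln(59.3/55)/(2π×129×16.6) = 5.595×10^-6 K/W
R_outer film = 1/(h_o·2πr_oL) = 1/(23.7×2π×0.0593×16.6) = 0.006822 K/W
R_total = 0.006916 K/W
Q = ΔT/R_total = 19/0.006916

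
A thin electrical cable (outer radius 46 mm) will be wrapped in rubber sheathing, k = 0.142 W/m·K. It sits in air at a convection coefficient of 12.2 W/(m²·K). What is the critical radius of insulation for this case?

For a cylinder r_cr = k/h = 0.142/12.2
r_cr = 11.6 mm; since the bare radius (46 mm) is above r_cr, any added insulation will reduce heat loss.

r_cr ≈ 11.6 mm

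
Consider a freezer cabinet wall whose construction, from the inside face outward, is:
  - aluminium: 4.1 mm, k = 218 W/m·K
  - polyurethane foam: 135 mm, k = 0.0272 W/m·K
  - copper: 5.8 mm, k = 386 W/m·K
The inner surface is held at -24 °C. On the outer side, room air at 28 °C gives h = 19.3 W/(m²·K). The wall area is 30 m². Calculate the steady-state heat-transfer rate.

Model the wall as resistances in series:
R_aluminium = L/(kA) = 0.0041/(218×30) = 6.269×10^-7 K/W
R_polyurethane foam = L/(kA) = 0.135/(0.0272×30) = 0.1654 K/W
R_copper = L/(kA) = 0.0058/(386×30) = 5.009×10^-7 K/W
R_outer film = 1/(h_o·A) = 1/(19.3×30) = 0.001727 K/W
R_total = 0.1672 K/W
Q = ΔT / R_total = 52 / 0.1672

Q ≈ 311 W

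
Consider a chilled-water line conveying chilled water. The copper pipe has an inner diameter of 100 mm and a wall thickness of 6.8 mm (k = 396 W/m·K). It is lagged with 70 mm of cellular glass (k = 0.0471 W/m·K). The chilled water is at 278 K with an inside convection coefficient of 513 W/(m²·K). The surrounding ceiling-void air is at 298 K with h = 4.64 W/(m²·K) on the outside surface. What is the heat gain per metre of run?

For a radial system each layer contributes R = ln(r_out/r_in)/(2πkL); films add R = 1/(hA).
R_inner film = 1/(h_i·2πr₁L) = 1/(513×2π×0.05×1) = 0.006205 K/W
R_copper pipe wall = ln(56.8/50)/(2π×396×1) = 5.125×10^-5 K/W
R_cellular glass = ln(126.8/56.8)/(2π×0.0471×1) = 2.714 K/W
R_outer film = 1/(h_o·2πr_oL) = 1/(4.64×2π×0.1268×1) = 0.2705 K/W
R_total = 2.99 K/W
Q = ΔT/R_total = 20/2.99

q′ ≈ 6.69 W/m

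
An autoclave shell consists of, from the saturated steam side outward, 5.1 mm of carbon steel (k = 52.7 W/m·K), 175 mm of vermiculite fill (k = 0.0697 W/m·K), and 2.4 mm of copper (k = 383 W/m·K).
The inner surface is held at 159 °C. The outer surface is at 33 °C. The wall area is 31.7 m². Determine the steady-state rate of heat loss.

Using the resistance-network approach (series):
R_carbon steel = L/(kA) = 0.0051/(52.7×31.7) = 3.053×10^-6 K/W
R_vermiculite fill = L/(kA) = 0.175/(0.0697×31.7) = 0.0792 K/W
R_copper = L/(kA) = 0.0024/(383×31.7) = 1.977×10^-7 K/W
R_total = 0.07921 K/W
Q = ΔT / R_total = 126 / 0.07921

Q ≈ 1590 W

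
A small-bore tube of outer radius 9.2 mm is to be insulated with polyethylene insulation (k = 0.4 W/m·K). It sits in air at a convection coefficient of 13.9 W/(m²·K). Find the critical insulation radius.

For a cylinder r_cr = k/h = 0.4/13.9
r_cr = 28.8 mm; since the bare radius (9.2 mm) is below r_cr, adding a thin layer of insulation will *increase* heat loss.

r_cr ≈ 28.8 mm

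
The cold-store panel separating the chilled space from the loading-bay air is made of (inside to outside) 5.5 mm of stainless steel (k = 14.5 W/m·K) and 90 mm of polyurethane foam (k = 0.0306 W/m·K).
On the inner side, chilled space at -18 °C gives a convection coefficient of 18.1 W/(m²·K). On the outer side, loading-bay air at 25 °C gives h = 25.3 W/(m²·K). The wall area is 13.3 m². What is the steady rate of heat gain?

Q ≈ 188 W

Using the resistance-network approach (series):
R_inner film = 1/(h_i·A) = 1/(18.1×13.3) = 0.004154 K/W
R_stainless steel = L/(kA) = 0.0055/(14.5×13.3) = 2.852×10^-5 K/W
R_polyurethane foam = L/(kA) = 0.09/(0.0306×13.3) = 0.2211 K/W
R_outer film = 1/(h_o·A) = 1/(25.3×13.3) = 0.002972 K/W
R_total = 0.2283 K/W
Q = ΔT / R_total = 43 / 0.2283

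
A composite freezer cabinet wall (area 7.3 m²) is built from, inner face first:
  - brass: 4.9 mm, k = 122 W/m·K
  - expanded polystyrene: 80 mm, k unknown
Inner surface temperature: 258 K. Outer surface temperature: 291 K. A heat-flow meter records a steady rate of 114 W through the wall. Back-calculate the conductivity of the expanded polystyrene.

Treating each layer as a thermal resistance in series:
R_brass = L/(kA) = 0.0049/(122×7.3) = 5.502×10^-6 K/W
Sum of known resistances R_other = 5.502×10^-6 K/W
Total R = ΔT/Q = 33/114 = 0.2895 K/W
R_expanded polystyrene = R_total − R_other = 0.2895 K/W
k = L/(R·A) = 0.08/(0.2895×7.3)

k ≈ 0.0379 W/(m·K)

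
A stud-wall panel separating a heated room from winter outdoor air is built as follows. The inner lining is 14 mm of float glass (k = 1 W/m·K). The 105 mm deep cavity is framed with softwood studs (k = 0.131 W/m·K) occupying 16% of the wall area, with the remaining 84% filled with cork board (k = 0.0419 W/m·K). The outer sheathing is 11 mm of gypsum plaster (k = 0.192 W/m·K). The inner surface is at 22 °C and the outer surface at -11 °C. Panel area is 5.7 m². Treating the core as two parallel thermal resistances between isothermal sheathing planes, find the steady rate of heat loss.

Sheathing layers in series; stud and cavity paths in parallel between them.
R_inner = 0.014/(1×5.7) = 0.002456 K/W
R_stud  = 0.105/(0.131×0.16×5.7) = 0.8789 K/W
R_cav   = 0.105/(0.0419×0.84×5.7) = 0.5234 K/W
1/R_core = 1/R_stud + 1/R_cav → R_core = 0.328 K/W
R_outer = 0.011/(0.192×5.7) = 0.01005 K/W
R_total = 0.3405 K/W
Q = ΔT/R_total = 33/0.3405

Q ≈ 96.9 W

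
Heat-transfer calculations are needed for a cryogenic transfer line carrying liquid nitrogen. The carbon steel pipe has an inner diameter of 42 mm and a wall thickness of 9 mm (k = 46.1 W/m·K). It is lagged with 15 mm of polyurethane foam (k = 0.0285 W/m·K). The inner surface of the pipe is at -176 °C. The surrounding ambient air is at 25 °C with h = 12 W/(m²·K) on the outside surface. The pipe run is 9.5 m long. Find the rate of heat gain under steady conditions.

Per-layer cylindrical resistances, series-summed:
R_carbon steel pipe wall = ln(30/21)/(2π×46.1×9.5) = 1.296×10^-4 K/W
R_polyurethane foam = ln(45/30)/(2π×0.0285×9.5) = 0.2383 K/W
R_outer film = 1/(h_o·2πr_oL) = 1/(12×2π×0.045×9.5) = 0.03102 K/W
R_total = 0.2695 K/W
Q = ΔT/R_total = 201/0.2695

Q ≈ 746 W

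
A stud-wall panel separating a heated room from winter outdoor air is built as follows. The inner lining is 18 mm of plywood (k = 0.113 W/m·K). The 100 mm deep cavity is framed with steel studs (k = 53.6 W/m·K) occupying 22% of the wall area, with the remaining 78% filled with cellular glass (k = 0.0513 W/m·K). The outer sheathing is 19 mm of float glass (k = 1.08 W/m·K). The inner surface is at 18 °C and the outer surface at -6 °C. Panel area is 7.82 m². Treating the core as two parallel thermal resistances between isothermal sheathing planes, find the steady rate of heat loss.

Sheathing layers in series; stud and cavity paths in parallel between them.
R_inner = 0.018/(0.113×7.82) = 0.02037 K/W
R_stud  = 0.1/(53.6×0.22×7.82) = 0.001084 K/W
R_cav   = 0.1/(0.0513×0.78×7.82) = 0.3196 K/W
1/R_core = 1/R_stud + 1/R_cav → R_core = 0.001081 K/W
R_outer = 0.019/(1.08×7.82) = 0.00225 K/W
R_total = 0.0237 K/W
Q = ΔT/R_total = 24/0.0237

Q ≈ 1010 W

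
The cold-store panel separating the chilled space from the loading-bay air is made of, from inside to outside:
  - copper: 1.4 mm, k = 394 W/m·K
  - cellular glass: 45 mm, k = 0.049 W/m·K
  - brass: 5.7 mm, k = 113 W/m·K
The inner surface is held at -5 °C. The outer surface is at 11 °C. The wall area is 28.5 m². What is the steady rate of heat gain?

Series thermal resistances:
R_copper = L/(kA) = 0.0014/(394×28.5) = 1.247×10^-7 K/W
R_cellular glass = L/(kA) = 0.045/(0.049×28.5) = 0.03222 K/W
R_brass = L/(kA) = 0.0057/(113×28.5) = 1.77×10^-6 K/W
R_total = 0.03223 K/W
Q = ΔT / R_total = 16 / 0.03223

Q ≈ 497 W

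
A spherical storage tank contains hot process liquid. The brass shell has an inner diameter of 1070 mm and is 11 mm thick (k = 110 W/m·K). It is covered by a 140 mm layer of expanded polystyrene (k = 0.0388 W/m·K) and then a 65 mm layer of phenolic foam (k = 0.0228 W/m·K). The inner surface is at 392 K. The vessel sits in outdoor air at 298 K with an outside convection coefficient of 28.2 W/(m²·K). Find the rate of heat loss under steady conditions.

Radial (spherical) resistances in series:
R_brass shell = (1/0.535 − 1/0.546)/(4π×110) = 2.724×10^-5 K/W
R_expanded polystyrene = (1/0.546 − 1/0.686)/(4π×0.0388) = 0.7666 K/W
R_phenolic foam = (1/0.686 − 1/0.751)/(4π×0.0228) = 0.4404 K/W
R_outer film = 1/(h·4πr_o²) = 1/(28.2×4π×0.751²) = 0.005003 K/W
R_total = 1.212 K/W
Q = ΔT/R_total = 94/1.212

Q ≈ 77.6 W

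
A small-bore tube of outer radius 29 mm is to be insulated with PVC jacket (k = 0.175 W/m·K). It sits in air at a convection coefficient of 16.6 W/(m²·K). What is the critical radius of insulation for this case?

For a cylinder r_cr = k/h = 0.175/16.6
r_cr = 10.5 mm; since the bare radius (29 mm) is above r_cr, any added insulation will reduce heat loss.

r_cr ≈ 10.5 mm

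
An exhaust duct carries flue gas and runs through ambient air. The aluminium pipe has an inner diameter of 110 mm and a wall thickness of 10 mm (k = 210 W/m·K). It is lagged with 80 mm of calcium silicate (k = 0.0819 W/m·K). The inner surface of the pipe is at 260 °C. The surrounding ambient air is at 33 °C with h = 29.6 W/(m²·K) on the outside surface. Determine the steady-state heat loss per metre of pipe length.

q′ ≈ 142 W/m

Treating each annulus and film as a series resistance:
R_aluminium pipe wall = ln(65/55)/(2π×210×1) = 1.266×10^-4 K/W
R_calcium silicate = ln(145/65)/(2π×0.0819×1) = 1.559 K/W
R_outer film = 1/(h_o·2πr_oL) = 1/(29.6×2π×0.145×1) = 0.03708 K/W
R_total = 1.596 K/W
Q = ΔT/R_total = 227/1.596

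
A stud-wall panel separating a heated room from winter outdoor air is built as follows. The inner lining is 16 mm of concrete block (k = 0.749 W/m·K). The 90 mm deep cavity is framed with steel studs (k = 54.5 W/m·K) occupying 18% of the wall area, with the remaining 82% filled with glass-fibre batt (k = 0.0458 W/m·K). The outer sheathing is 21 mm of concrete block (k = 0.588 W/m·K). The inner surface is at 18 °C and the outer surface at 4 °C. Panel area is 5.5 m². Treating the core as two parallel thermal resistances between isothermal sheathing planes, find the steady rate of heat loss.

Q ≈ 1160 W

Sheathing layers in series; stud and cavity paths in parallel between them.
R_inner = 0.016/(0.749×5.5) = 0.003884 K/W
R_stud  = 0.09/(54.5×0.18×5.5) = 0.001668 K/W
R_cav   = 0.09/(0.0458×0.82×5.5) = 0.4357 K/W
1/R_core = 1/R_stud + 1/R_cav → R_core = 0.001662 K/W
R_outer = 0.021/(0.588×5.5) = 0.006494 K/W
R_total = 0.01204 K/W
Q = ΔT/R_total = 14/0.01204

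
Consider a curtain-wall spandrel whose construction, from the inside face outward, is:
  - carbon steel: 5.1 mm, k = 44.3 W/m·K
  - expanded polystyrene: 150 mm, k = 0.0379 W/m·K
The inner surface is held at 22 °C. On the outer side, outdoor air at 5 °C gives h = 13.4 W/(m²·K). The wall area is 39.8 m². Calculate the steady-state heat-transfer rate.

Q ≈ 168 W

Model the wall as resistances in series:
R_carbon steel = L/(kA) = 0.0051/(44.3×39.8) = 2.893×10^-6 K/W
R_expanded polystyrene = L/(kA) = 0.15/(0.0379×39.8) = 0.09944 K/W
R_outer film = 1/(h_o·A) = 1/(13.4×39.8) = 0.001875 K/W
R_total = 0.1013 K/W
Q = ΔT / R_total = 17 / 0.1013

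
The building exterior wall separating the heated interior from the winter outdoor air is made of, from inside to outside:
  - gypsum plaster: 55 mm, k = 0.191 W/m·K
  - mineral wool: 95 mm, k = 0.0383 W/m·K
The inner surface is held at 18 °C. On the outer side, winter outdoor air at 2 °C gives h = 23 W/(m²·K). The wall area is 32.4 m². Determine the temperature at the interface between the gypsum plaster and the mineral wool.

T ≈ 16.4 °C

Using the resistance-network approach (series):
R_gypsum plaster = L/(kA) = 0.055/(0.191×32.4) = 0.008888 K/W
R_mineral wool = L/(kA) = 0.095/(0.0383×32.4) = 0.07656 K/W
R_outer film = 1/(h_o·A) = 1/(23×32.4) = 0.001342 K/W
R_total = 0.08679 K/W;  Q = ΔT/R_total = 16/0.08679 = 184.4 W
T_interface = T_inner − Q·ΣR(inner→interface) = 18 − 184×0.008888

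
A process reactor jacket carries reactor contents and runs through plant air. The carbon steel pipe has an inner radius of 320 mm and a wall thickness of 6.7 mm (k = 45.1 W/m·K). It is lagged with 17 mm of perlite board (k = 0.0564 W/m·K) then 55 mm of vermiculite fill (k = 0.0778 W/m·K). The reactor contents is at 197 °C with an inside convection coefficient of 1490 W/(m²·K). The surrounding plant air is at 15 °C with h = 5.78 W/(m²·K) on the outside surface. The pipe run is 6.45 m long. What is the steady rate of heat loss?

Q ≈ 2270 W

Radial resistances (cylindrical: R_cond = ln(r_o/r_i)/(2πkL), R_conv = 1/(h·2πrL)):
R_inner film = 1/(h_i·2πr₁L) = 1/(1490×2π×0.32×6.45) = 5.175×10^-5 K/W
R_carbon steel pipe wall = ln(326.7/320)/(2π×45.1×6.45) = 1.134×10^-5 K/W
R_perlite board = ln(343.7/326.7)/(2π×0.0564×6.45) = 0.02219 K/W
R_vermiculite fill = ln(398.7/343.7)/(2π×0.0778×6.45) = 0.04708 K/W
R_outer film = 1/(h_o·2πr_oL) = 1/(5.78×2π×0.3987×6.45) = 0.01071 K/W
R_total = 0.08004 K/W
Q = ΔT/R_total = 182/0.08004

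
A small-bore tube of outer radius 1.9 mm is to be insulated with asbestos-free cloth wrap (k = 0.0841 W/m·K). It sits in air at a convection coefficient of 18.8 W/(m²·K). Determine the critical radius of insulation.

For a cylinder r_cr = k/h = 0.0841/18.8
r_cr = 4.47 mm; since the bare radius (1.9 mm) is below r_cr, adding a thin layer of insulation will *increase* heat loss.

r_cr ≈ 4.47 mm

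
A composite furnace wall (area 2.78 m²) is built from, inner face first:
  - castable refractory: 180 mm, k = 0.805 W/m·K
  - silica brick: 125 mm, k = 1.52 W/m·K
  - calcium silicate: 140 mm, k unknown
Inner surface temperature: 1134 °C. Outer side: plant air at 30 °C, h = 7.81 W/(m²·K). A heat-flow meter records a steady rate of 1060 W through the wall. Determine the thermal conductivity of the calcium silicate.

Series thermal resistances:
R_castable refractory = L/(kA) = 0.18/(0.805×2.78) = 0.08043 K/W
R_silica brick = L/(kA) = 0.125/(1.52×2.78) = 0.02958 K/W
R_outer film = 1/(h_o·A) = 1/(7.81×2.78) = 0.04606 K/W
Sum of known resistances R_other = 0.1561 K/W
Total R = ΔT/Q = 1104/1060 = 1.042 K/W
R_calcium silicate = R_total − R_other = 0.8854 K/W
k = L/(R·A) = 0.14/(0.8854×2.78)

k ≈ 0.0569 W/(m·K)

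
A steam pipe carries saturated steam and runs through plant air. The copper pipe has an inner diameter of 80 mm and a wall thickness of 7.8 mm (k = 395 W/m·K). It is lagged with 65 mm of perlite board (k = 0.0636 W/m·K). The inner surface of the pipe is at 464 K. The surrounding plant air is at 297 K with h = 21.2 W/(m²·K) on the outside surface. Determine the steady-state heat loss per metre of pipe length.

Per-layer cylindrical resistances, series-summed:
R_copper pipe wall = ln(47.8/40)/(2π×395×1) = 7.178×10^-5 K/W
R_perlite board = ln(112.8/47.8)/(2π×0.0636×1) = 2.149 K/W
R_outer film = 1/(h_o·2πr_oL) = 1/(21.2×2π×0.1128×1) = 0.06655 K/W
R_total = 2.215 K/W
Q = ΔT/R_total = 167/2.215

q′ ≈ 75.4 W/m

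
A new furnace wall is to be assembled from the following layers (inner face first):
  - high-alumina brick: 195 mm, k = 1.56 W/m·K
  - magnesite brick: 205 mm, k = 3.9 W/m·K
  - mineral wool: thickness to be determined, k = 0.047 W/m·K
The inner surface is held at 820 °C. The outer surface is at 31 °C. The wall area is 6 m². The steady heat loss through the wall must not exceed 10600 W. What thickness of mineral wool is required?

L ≈ 12.6 mm

Using the resistance-network approach (series):
R_high-alumina brick = L/(kA) = 0.195/(1.56×6) = 0.02083 K/W
R_magnesite brick = L/(kA) = 0.205/(3.9×6) = 0.008761 K/W
Sum of the known resistances R_other = 0.02959 K/W
Required total resistance R_tot = ΔT/Q_allow = 789/10600 = 0.07443 K/W
R_mineral wool = R_tot − R_other = 0.04484 K/W
L = R·k·A = 0.04484×0.047×6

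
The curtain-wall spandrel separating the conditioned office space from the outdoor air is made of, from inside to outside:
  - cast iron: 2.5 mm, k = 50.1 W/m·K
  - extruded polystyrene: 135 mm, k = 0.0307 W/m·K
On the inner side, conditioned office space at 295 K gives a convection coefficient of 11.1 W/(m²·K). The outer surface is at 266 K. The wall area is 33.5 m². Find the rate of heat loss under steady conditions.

Thermal resistances in series:
R_inner film = 1/(h_i·A) = 1/(11.1×33.5) = 0.002689 K/W
R_cast iron = L/(kA) = 0.0025/(50.1×33.5) = 1.49×10^-6 K/W
R_extruded polystyrene = L/(kA) = 0.135/(0.0307×33.5) = 0.1313 K/W
R_total = 0.134 K/W
Q = ΔT / R_total = 29 / 0.134

Q ≈ 216 W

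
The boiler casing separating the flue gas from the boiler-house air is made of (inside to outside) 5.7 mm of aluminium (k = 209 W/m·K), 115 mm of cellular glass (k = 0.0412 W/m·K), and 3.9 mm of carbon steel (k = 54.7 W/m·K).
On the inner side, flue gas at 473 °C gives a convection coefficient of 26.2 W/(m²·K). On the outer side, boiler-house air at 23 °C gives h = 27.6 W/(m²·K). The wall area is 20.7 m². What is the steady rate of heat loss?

Q ≈ 3250 W

Using the resistance-network approach (series):
R_inner film = 1/(h_i·A) = 1/(26.2×20.7) = 0.001844 K/W
R_aluminium = L/(kA) = 0.0057/(209×20.7) = 1.318×10^-6 K/W
R_cellular glass = L/(kA) = 0.115/(0.0412×20.7) = 0.1348 K/W
R_carbon steel = L/(kA) = 0.0039/(54.7×20.7) = 3.444×10^-6 K/W
R_outer film = 1/(h_o·A) = 1/(27.6×20.7) = 0.00175 K/W
R_total = 0.1384 K/W
Q = ΔT / R_total = 450 / 0.1384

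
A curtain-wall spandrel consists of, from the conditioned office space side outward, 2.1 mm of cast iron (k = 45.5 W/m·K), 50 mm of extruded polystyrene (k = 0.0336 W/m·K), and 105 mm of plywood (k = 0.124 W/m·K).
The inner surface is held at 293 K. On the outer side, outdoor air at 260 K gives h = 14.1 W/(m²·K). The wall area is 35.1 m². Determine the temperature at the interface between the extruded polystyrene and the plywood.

T ≈ 273 K

Thermal resistances in series:
R_cast iron = L/(kA) = 0.0021/(45.5×35.1) = 1.315×10^-6 K/W
R_extruded polystyrene = L/(kA) = 0.05/(0.0336×35.1) = 0.0424 K/W
R_plywood = L/(kA) = 0.105/(0.124×35.1) = 0.02412 K/W
R_outer film = 1/(h_o·A) = 1/(14.1×35.1) = 0.002021 K/W
R_total = 0.06854 K/W;  Q = ΔT/R_total = 33/0.06854 = 481.5 W
T_interface = T_inner − Q·ΣR(inner→interface) = 293 − 481×0.0424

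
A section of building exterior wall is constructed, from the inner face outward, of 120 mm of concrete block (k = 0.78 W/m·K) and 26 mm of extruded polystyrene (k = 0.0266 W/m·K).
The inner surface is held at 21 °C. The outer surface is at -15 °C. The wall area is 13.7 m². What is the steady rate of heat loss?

Q ≈ 436 W

Series thermal resistances:
R_concrete block = L/(kA) = 0.12/(0.78×13.7) = 0.01123 K/W
R_extruded polystyrene = L/(kA) = 0.026/(0.0266×13.7) = 0.07135 K/W
R_total = 0.08258 K/W
Q = ΔT / R_total = 36 / 0.08258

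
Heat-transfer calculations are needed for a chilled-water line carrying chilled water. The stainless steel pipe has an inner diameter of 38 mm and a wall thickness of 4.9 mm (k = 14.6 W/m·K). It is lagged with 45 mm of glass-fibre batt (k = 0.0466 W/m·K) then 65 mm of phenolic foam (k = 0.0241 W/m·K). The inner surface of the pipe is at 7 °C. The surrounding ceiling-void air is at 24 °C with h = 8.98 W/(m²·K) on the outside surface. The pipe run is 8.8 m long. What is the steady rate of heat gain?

Radial resistances (cylindrical: R_cond = ln(r_o/r_i)/(2πkL), R_conv = 1/(h·2πrL)):
R_stainless steel pipe wall = ln(23.9/19)/(2π×14.6×8.8) = 2.842×10^-4 K/W
R_glass-fibre batt = ln(68.9/23.9)/(2π×0.0466×8.8) = 0.4109 K/W
R_phenolic foam = ln(133.9/68.9)/(2π×0.0241×8.8) = 0.4986 K/W
R_outer film = 1/(h_o·2πr_oL) = 1/(8.98×2π×0.1339×8.8) = 0.01504 K/W
R_total = 0.9249 K/W
Q = ΔT/R_total = 17/0.9249

Q ≈ 18.4 W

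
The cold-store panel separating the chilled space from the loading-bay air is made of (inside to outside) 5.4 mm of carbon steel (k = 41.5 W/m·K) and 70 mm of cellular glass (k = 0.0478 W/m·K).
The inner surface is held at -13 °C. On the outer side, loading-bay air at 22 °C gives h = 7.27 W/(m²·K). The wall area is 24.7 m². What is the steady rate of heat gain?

Q ≈ 540 W

Treating each layer as a thermal resistance in series:
R_carbon steel = L/(kA) = 0.0054/(41.5×24.7) = 5.268×10^-6 K/W
R_cellular glass = L/(kA) = 0.07/(0.0478×24.7) = 0.05929 K/W
R_outer film = 1/(h_o·A) = 1/(7.27×24.7) = 0.005569 K/W
R_total = 0.06486 K/W
Q = ΔT / R_total = 35 / 0.06486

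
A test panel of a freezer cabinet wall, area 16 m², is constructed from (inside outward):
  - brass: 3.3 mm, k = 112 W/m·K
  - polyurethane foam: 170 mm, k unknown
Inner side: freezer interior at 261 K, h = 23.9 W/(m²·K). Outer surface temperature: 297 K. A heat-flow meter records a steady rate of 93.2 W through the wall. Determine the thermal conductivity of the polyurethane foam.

Series thermal resistances:
R_inner film = 1/(h_i·A) = 1/(23.9×16) = 0.002615 K/W
R_brass = L/(kA) = 0.0033/(112×16) = 1.842×10^-6 K/W
Sum of known resistances R_other = 0.002617 K/W
Total R = ΔT/Q = 36/93.2 = 0.3863 K/W
R_polyurethane foam = R_total − R_other = 0.3836 K/W
k = L/(R·A) = 0.17/(0.3836×16)

k ≈ 0.0277 W/(m·K)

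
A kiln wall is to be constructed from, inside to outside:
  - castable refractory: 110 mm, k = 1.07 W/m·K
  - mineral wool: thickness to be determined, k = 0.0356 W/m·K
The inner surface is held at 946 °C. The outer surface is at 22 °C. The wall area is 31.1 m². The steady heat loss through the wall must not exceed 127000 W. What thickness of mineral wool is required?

Using the resistance-network approach (series):
R_castable refractory = L/(kA) = 0.11/(1.07×31.1) = 0.003306 K/W
Sum of the known resistances R_other = 0.003306 K/W
Required total resistance R_tot = ΔT/Q_allow = 924/127000 = 0.007276 K/W
R_mineral wool = R_tot − R_other = 0.00397 K/W
L = R·k·A = 0.00397×0.0356×31.1

L ≈ 4.4 mm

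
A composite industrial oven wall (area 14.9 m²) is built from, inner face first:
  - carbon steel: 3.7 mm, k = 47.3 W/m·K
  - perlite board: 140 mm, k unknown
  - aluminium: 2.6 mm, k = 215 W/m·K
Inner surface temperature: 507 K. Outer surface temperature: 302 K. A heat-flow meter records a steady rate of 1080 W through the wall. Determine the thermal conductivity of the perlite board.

k ≈ 0.0495 W/(m·K)

Using the resistance-network approach (series):
R_carbon steel = L/(kA) = 0.0037/(47.3×14.9) = 5.25×10^-6 K/W
R_aluminium = L/(kA) = 0.0026/(215×14.9) = 8.116×10^-7 K/W
Sum of known resistances R_other = 6.062×10^-6 K/W
Total R = ΔT/Q = 205/1080 = 0.1898 K/W
R_perlite board = R_total − R_other = 0.1898 K/W
k = L/(R·A) = 0.14/(0.1898×14.9)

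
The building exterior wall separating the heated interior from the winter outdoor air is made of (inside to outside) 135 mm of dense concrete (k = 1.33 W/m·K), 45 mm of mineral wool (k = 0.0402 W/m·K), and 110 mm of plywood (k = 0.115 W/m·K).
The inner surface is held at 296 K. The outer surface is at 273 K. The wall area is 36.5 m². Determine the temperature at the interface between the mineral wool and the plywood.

Treating each layer as a thermal resistance in series:
R_dense concrete = L/(kA) = 0.135/(1.33×36.5) = 0.002781 K/W
R_mineral wool = L/(kA) = 0.045/(0.0402×36.5) = 0.03067 K/W
R_plywood = L/(kA) = 0.11/(0.115×36.5) = 0.02621 K/W
R_total = 0.05966 K/W;  Q = ΔT/R_total = 23/0.05966 = 385.5 W
T_interface = T_inner − Q·ΣR(inner→interface) = 296 − 386×0.03345

T ≈ 283 K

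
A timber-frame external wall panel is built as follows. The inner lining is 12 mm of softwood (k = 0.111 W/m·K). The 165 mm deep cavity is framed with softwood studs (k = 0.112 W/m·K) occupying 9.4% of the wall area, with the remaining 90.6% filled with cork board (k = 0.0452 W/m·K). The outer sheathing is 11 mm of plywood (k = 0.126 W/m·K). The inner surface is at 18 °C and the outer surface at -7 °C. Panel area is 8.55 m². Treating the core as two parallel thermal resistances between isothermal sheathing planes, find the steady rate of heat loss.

Sheathing layers in series; stud and cavity paths in parallel between them.
R_inner = 0.012/(0.111×8.55) = 0.01264 K/W
R_stud  = 0.165/(0.112×0.094×8.55) = 1.833 K/W
R_cav   = 0.165/(0.0452×0.906×8.55) = 0.4712 K/W
1/R_core = 1/R_stud + 1/R_cav → R_core = 0.3749 K/W
R_outer = 0.011/(0.126×8.55) = 0.01021 K/W
R_total = 0.3977 K/W
Q = ΔT/R_total = 25/0.3977

Q ≈ 62.9 W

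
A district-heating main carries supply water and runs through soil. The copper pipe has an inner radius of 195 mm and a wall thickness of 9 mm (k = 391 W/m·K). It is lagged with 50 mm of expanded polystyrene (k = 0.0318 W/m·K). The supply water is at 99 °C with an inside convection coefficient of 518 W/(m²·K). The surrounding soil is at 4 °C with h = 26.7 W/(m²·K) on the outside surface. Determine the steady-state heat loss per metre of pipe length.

q′ ≈ 84.7 W/m

For a radial system each layer contributes R = ln(r_out/r_in)/(2πkL); films add R = 1/(hA).
R_inner film = 1/(h_i·2πr₁L) = 1/(518×2π×0.195×1) = 0.001576 K/W
R_copper pipe wall = ln(204/195)/(2π×391×1) = 1.837×10^-5 K/W
R_expanded polystyrene = ln(254/204)/(2π×0.0318×1) = 1.097 K/W
R_outer film = 1/(h_o·2πr_oL) = 1/(26.7×2π×0.254×1) = 0.02347 K/W
R_total = 1.122 K/W
Q = ΔT/R_total = 95/1.122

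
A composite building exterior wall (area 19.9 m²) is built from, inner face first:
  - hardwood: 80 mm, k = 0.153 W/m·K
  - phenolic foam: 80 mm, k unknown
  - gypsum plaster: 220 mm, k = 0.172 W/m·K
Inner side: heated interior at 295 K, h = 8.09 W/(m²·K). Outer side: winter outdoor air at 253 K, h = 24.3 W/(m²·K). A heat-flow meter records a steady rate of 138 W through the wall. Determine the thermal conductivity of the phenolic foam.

k ≈ 0.0196 W/(m·K)

Using the resistance-network approach (series):
R_inner film = 1/(h_i·A) = 1/(8.09×19.9) = 0.006212 K/W
R_hardwood = L/(kA) = 0.08/(0.153×19.9) = 0.02628 K/W
R_gypsum plaster = L/(kA) = 0.22/(0.172×19.9) = 0.06427 K/W
R_outer film = 1/(h_o·A) = 1/(24.3×19.9) = 0.002068 K/W
Sum of known resistances R_other = 0.09883 K/W
Total R = ΔT/Q = 42/138 = 0.3043 K/W
R_phenolic foam = R_total − R_other = 0.2055 K/W
k = L/(R·A) = 0.08/(0.2055×19.9)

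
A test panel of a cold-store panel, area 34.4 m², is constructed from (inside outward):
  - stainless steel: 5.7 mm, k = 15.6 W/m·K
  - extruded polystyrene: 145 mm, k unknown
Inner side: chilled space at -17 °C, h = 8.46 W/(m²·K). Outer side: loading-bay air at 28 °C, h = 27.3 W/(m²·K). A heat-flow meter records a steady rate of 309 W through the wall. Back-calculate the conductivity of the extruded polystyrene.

Using the resistance-network approach (series):
R_inner film = 1/(h_i·A) = 1/(8.46×34.4) = 0.003436 K/W
R_stainless steel = L/(kA) = 0.0057/(15.6×34.4) = 1.062×10^-5 K/W
R_outer film = 1/(h_o·A) = 1/(27.3×34.4) = 0.001065 K/W
Sum of known resistances R_other = 0.004512 K/W
Total R = ΔT/Q = 45/309 = 0.1456 K/W
R_extruded polystyrene = R_total − R_other = 0.1411 K/W
k = L/(R·A) = 0.145/(0.1411×34.4)

k ≈ 0.0299 W/(m·K)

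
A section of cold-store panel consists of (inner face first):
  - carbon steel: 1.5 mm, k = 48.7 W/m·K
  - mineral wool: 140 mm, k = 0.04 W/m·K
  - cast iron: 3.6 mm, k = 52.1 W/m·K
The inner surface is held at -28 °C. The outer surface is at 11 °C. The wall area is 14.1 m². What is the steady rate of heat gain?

Q ≈ 157 W

Model the wall as resistances in series:
R_carbon steel = L/(kA) = 0.0015/(48.7×14.1) = 2.184×10^-6 K/W
R_mineral wool = L/(kA) = 0.14/(0.04×14.1) = 0.2482 K/W
R_cast iron = L/(kA) = 0.0036/(52.1×14.1) = 4.901×10^-6 K/W
R_total = 0.2482 K/W
Q = ΔT / R_total = 39 / 0.2482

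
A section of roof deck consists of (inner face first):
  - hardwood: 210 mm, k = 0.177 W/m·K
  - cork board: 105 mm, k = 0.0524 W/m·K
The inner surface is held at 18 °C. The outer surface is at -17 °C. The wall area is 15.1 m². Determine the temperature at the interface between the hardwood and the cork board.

T ≈ 4.98 °C

Using the resistance-network approach (series):
R_hardwood = L/(kA) = 0.21/(0.177×15.1) = 0.07857 K/W
R_cork board = L/(kA) = 0.105/(0.0524×15.1) = 0.1327 K/W
R_total = 0.2113 K/W;  Q = ΔT/R_total = 35/0.2113 = 165.7 W
T_interface = T_inner − Q·ΣR(inner→interface) = 18 − 166×0.07857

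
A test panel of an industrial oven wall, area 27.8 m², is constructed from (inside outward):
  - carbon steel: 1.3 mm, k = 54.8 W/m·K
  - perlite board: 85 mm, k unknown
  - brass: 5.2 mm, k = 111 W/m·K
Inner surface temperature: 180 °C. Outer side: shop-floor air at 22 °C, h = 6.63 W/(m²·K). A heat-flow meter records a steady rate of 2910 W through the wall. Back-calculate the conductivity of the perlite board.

Treating each layer as a thermal resistance in series:
R_carbon steel = L/(kA) = 0.0013/(54.8×27.8) = 8.533×10^-7 K/W
R_brass = L/(kA) = 0.0052/(111×27.8) = 1.685×10^-6 K/W
R_outer film = 1/(h_o·A) = 1/(6.63×27.8) = 0.005426 K/W
Sum of known resistances R_other = 0.005428 K/W
Total R = ΔT/Q = 158/2910 = 0.0543 K/W
R_perlite board = R_total − R_other = 0.04887 K/W
k = L/(R·A) = 0.085/(0.04887×27.8)

k ≈ 0.0626 W/(m·K)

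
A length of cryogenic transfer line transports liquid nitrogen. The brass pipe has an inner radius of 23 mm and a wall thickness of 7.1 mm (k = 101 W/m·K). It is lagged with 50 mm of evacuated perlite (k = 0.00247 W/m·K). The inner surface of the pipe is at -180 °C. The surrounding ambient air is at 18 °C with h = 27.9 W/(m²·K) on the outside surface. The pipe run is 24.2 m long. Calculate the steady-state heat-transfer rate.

Q ≈ 75.9 W

Per-layer cylindrical resistances, series-summed:
R_brass pipe wall = ln(30.1/23)/(2π×101×24.2) = 1.752×10^-5 K/W
R_evacuated perlite = ln(80.1/30.1)/(2π×0.00247×24.2) = 2.606 K/W
R_outer film = 1/(h_o·2πr_oL) = 1/(27.9×2π×0.0801×24.2) = 0.002943 K/W
R_total = 2.609 K/W
Q = ΔT/R_total = 198/2.609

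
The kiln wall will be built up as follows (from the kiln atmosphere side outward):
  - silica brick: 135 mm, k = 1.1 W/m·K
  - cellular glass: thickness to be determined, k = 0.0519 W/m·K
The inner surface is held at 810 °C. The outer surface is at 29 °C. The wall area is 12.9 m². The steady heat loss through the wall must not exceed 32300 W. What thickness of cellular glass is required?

Series thermal resistances:
R_silica brick = L/(kA) = 0.135/(1.1×12.9) = 0.009514 K/W
Sum of the known resistances R_other = 0.009514 K/W
Required total resistance R_tot = ΔT/Q_allow = 781/32300 = 0.02418 K/W
R_cellular glass = R_tot − R_other = 0.01467 K/W
L = R·k·A = 0.01467×0.0519×12.9

L ≈ 9.82 mm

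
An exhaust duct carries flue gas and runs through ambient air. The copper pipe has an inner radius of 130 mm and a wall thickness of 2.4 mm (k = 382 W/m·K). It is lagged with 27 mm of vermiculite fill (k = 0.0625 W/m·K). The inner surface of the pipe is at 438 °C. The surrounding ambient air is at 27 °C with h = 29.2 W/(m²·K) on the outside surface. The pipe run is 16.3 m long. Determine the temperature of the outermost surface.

T ≈ 54.7 °C

For a radial system each layer contributes R = ln(r_out/r_in)/(2πkL); films add R = 1/(hA).
R_copper pipe wall = ln(132.4/130)/(2π×382×16.3) = 4.676×10^-7 K/W
R_vermiculite fill = ln(159.4/132.4)/(2π×0.0625×16.3) = 0.02899 K/W
R_outer film = 1/(h_o·2πr_oL) = 1/(29.2×2π×0.1594×16.3) = 0.002098 K/W
R_total = 0.03109 K/W
Q = ΔT/R_total = 411/0.03109
Q = 13200 W
T_interface = T_inner − Q·ΣR(inner→interface) = 438 − 13200×0.02899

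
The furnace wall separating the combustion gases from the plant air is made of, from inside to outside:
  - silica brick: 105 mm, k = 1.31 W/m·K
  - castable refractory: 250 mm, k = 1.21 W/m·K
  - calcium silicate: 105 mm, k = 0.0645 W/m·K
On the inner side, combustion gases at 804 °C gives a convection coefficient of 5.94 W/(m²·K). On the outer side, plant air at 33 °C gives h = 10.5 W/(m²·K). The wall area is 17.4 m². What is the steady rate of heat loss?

Q ≈ 6160 W

Thermal resistances in series:
R_inner film = 1/(h_i·A) = 1/(5.94×17.4) = 0.009675 K/W
R_silica brick = L/(kA) = 0.105/(1.31×17.4) = 0.004606 K/W
R_castable refractory = L/(kA) = 0.25/(1.21×17.4) = 0.01187 K/W
R_calcium silicate = L/(kA) = 0.105/(0.0645×17.4) = 0.09356 K/W
R_outer film = 1/(h_o·A) = 1/(10.5×17.4) = 0.005473 K/W
R_total = 0.1252 K/W
Q = ΔT / R_total = 771 / 0.1252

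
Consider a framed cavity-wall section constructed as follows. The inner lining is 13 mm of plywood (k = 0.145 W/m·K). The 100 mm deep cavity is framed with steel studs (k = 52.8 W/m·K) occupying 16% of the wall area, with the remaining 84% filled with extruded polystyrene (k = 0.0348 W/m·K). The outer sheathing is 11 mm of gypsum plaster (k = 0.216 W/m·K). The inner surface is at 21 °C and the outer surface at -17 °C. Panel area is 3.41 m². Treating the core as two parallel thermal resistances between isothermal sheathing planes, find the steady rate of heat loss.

Sheathing layers in series; stud and cavity paths in parallel between them.
R_inner = 0.013/(0.145×3.41) = 0.02629 K/W
R_stud  = 0.1/(52.8×0.16×3.41) = 0.003471 K/W
R_cav   = 0.1/(0.0348×0.84×3.41) = 1.003 K/W
1/R_core = 1/R_stud + 1/R_cav → R_core = 0.003459 K/W
R_outer = 0.011/(0.216×3.41) = 0.01493 K/W
R_total = 0.04469 K/W
Q = ΔT/R_total = 38/0.04469

Q ≈ 850 W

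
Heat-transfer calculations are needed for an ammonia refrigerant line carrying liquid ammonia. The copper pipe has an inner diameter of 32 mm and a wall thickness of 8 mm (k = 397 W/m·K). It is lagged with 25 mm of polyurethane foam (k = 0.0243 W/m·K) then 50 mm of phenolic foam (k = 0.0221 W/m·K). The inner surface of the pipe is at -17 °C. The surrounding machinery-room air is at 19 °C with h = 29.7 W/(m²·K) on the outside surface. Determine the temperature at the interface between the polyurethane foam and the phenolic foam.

T ≈ 0.184 °C

Treating each annulus and film as a series resistance:
R_copper pipe wall = ln(24/16)/(2π×397×1) = 1.625×10^-4 K/W
R_polyurethane foam = ln(49/24)/(2π×0.0243×1) = 4.675 K/W
R_phenolic foam = ln(99/49)/(2π×0.0221×1) = 5.065 K/W
R_outer film = 1/(h_o·2πr_oL) = 1/(29.7×2π×0.099×1) = 0.05413 K/W
R_total = 9.794 K/W
Q = ΔT/R_total = 36/9.794
Q = 3.68 W/m
T_interface = T_inner + Q·ΣR(inner→interface) = -17 + 3.68×4.675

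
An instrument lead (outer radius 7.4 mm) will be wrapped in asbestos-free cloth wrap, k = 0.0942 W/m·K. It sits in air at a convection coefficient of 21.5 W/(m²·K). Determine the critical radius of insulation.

For a cylinder r_cr = k/h = 0.0942/21.5
r_cr = 4.38 mm; since the bare radius (7.4 mm) is above r_cr, any added insulation will reduce heat loss.

r_cr ≈ 4.38 mm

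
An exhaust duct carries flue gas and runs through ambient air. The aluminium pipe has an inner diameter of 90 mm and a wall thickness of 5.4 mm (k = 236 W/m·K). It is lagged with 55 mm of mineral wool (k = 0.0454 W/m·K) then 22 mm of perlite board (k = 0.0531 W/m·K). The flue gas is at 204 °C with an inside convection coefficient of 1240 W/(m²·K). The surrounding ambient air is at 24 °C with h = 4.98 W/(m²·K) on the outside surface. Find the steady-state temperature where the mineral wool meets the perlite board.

Cylindrical conduction, so R = ln(r₂/r₁)/(2πkL) per layer, in series:
R_inner film = 1/(h_i·2πr₁L) = 1/(1240×2π×0.045×1) = 0.002852 K/W
R_aluminium pipe wall = ln(50.4/45)/(2π×236×1) = 7.643×10^-5 K/W
R_mineral wool = ln(105.4/50.4)/(2π×0.0454×1) = 2.586 K/W
R_perlite board = ln(127.4/105.4)/(2π×0.0531×1) = 0.5682 K/W
R_outer film = 1/(h_o·2πr_oL) = 1/(4.98×2π×0.1274×1) = 0.2509 K/W
R_total = 3.408 K/W
Q = ΔT/R_total = 180/3.408
Q = 52.8 W/m
T_interface = T_inner − Q·ΣR(inner→interface) = 204 − 52.8×2.589

T ≈ 67.3 °C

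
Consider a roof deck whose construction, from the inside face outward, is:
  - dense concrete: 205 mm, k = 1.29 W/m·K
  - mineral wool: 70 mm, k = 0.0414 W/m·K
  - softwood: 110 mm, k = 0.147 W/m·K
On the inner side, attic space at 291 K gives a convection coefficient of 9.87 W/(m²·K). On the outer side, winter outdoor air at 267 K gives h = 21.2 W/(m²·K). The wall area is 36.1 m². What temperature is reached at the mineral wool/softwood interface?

T ≈ 274 K

Model the wall as resistances in series:
R_inner film = 1/(h_i·A) = 1/(9.87×36.1) = 0.002807 K/W
R_dense concrete = L/(kA) = 0.205/(1.29×36.1) = 0.004402 K/W
R_mineral wool = L/(kA) = 0.07/(0.0414×36.1) = 0.04684 K/W
R_softwood = L/(kA) = 0.11/(0.147×36.1) = 0.02073 K/W
R_outer film = 1/(h_o·A) = 1/(21.2×36.1) = 0.001307 K/W
R_total = 0.07608 K/W;  Q = ΔT/R_total = 24/0.07608 = 315.5 W
T_interface = T_inner − Q·ΣR(inner→interface) = 291 − 315×0.05405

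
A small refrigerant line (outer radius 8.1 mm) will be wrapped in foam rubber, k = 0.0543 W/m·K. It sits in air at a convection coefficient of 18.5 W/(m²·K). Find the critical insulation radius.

For a cylinder r_cr = k/h = 0.0543/18.5
r_cr = 2.94 mm; since the bare radius (8.1 mm) is above r_cr, any added insulation will reduce heat loss.

r_cr ≈ 2.94 mm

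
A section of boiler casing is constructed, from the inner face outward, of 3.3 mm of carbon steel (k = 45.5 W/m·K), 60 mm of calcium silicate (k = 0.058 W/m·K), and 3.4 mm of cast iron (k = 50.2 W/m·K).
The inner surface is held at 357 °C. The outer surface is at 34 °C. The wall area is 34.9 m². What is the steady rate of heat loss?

Q ≈ 10900 W

Model the wall as resistances in series:
R_carbon steel = L/(kA) = 0.0033/(45.5×34.9) = 2.078×10^-6 K/W
R_calcium silicate = L/(kA) = 0.06/(0.058×34.9) = 0.02964 K/W
R_cast iron = L/(kA) = 0.0034/(50.2×34.9) = 1.941×10^-6 K/W
R_total = 0.02965 K/W
Q = ΔT / R_total = 323 / 0.02965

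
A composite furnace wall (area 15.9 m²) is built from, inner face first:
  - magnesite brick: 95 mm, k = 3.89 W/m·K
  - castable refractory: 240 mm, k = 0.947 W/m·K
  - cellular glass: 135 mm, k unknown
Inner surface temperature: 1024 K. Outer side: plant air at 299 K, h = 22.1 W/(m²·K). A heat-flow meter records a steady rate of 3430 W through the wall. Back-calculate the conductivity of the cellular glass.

k ≈ 0.0444 W/(m·K)

Using the resistance-network approach (series):
R_magnesite brick = L/(kA) = 0.095/(3.89×15.9) = 0.001536 K/W
R_castable refractory = L/(kA) = 0.24/(0.947×15.9) = 0.01594 K/W
R_outer film = 1/(h_o·A) = 1/(22.1×15.9) = 0.002846 K/W
Sum of known resistances R_other = 0.02032 K/W
Total R = ΔT/Q = 725/3430 = 0.2114 K/W
R_cellular glass = R_total − R_other = 0.191 K/W
k = L/(R·A) = 0.135/(0.191×15.9)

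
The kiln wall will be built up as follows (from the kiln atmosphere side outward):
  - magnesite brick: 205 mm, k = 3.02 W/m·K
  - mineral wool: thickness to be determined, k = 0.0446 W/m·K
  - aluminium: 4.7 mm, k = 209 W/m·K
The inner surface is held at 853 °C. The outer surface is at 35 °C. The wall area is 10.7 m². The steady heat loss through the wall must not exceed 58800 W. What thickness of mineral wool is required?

L ≈ 3.61 mm

Series thermal resistances:
R_magnesite brick = L/(kA) = 0.205/(3.02×10.7) = 0.006344 K/W
R_aluminium = L/(kA) = 0.0047/(209×10.7) = 2.102×10^-6 K/W
Sum of the known resistances R_other = 0.006346 K/W
Required total resistance R_tot = ΔT/Q_allow = 818/58800 = 0.01391 K/W
R_mineral wool = R_tot − R_other = 0.007565 K/W
L = R·k·A = 0.007565×0.0446×10.7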